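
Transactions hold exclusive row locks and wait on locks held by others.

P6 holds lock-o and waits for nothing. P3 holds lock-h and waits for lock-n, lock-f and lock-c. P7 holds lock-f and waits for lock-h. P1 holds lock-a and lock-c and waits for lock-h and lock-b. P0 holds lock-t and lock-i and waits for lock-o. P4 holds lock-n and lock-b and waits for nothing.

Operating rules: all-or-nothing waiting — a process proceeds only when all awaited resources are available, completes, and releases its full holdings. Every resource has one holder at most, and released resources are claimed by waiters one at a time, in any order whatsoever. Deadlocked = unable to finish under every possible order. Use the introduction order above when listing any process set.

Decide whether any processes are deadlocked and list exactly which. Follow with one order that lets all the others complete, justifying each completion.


Deadlocked: P3, P7 and P1.
Key observation: the loop P3 -> P7 -> P3 blocks itself forever; P1 is caught in further circular waits.
One completion order for the rest: P4, P6, P0.
Check, step by step:
  run P4 (it waits on nothing); releases lock-n and lock-b
  run P6 (it waits on nothing); releases lock-o
  P0 waits on lock-o — all released -> runs and releases lock-t and lock-i


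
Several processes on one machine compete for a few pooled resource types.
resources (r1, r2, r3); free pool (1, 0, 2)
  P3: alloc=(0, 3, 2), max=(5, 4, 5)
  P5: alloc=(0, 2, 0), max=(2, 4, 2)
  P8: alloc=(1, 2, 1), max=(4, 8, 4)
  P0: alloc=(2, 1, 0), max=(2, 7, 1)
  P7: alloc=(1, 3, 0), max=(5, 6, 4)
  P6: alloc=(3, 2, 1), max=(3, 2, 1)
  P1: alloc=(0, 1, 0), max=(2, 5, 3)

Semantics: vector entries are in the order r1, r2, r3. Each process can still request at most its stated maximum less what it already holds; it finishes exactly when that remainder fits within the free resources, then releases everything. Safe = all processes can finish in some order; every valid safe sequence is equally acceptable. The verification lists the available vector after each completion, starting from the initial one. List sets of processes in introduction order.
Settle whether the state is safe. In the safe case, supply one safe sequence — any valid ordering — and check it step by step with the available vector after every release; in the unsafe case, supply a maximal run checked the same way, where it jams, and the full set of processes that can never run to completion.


UNSAFE — no complete ordering exists.
Key observation: after P6, P5, P1 the pool peaks at (4, 5, 3), and each blocked process is short somewhere: P3 on r1; P8 on r2; P0 on r2; P7 on r3.
Going as far as possible: P6, P5, P1; after that, nothing fits. Walking it through:
  pool = (1, 0, 2)
  P6: need (0, 0, 0) fits (1, 0, 2); releases (3, 2, 1), pool now (4, 2, 3)
  P5: need (2, 2, 2) fits (4, 2, 3); releases (0, 2, 0), pool now (4, 4, 3)
  P1: need (2, 4, 3) fits (4, 4, 3); releases (0, 1, 0), pool now (4, 5, 3)
  P3 still needs (5, 1, 3) but only (4, 5, 3) is free — short on r1
  P8 still needs (3, 6, 3) but only (4, 5, 3) is free — short on r2
  P0 still needs (0, 6, 1) but only (4, 5, 3) is free — short on r2
  P7 still needs (4, 3, 4) but only (4, 5, 3) is free — short on r3
Never able to finish: P3, P8, P0 and P7.


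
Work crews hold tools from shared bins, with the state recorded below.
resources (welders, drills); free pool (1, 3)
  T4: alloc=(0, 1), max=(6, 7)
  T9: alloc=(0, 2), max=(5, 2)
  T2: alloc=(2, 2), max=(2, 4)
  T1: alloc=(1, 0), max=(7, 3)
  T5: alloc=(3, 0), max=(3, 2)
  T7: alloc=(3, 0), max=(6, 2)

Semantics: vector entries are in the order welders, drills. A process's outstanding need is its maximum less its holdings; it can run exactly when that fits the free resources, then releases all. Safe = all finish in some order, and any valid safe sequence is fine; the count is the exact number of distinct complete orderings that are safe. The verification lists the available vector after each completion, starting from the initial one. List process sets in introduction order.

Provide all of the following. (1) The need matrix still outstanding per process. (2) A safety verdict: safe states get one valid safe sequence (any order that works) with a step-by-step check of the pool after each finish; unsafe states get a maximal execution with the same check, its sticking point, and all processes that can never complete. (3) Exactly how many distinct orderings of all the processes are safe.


(1) Need matrix, components ordered welders, drills:
  T4: (6, 6)
  T9: (5, 0)
  T2: (0, 2)
  T1: (6, 3)
  T5: (0, 2)
  T7: (3, 2)
(2) SAFE — a valid safe sequence is T2, T7, T5, T1, T9, T4.
Key observation: the first exact fit in this order is T7 — it needs (3, 2) with (3, 5) free, meeting a requested resource to the last unit.
Check, step by step:
  pool = (1, 3)
  run T2 (needs (0, 2), free (1, 3)); after release of (2, 2) the pool is (3, 5)
  run T7 (needs (3, 2), free (3, 5)); after release of (3, 0) the pool is (6, 5)
  run T5 (needs (0, 2), free (6, 5)); after release of (3, 0) the pool is (9, 5)
  run T1 (needs (6, 3), free (9, 5)); after release of (1, 0) the pool is (10, 5)
  run T9 (needs (5, 0), free (10, 5)); after release of (0, 2) the pool is (10, 7)
  run T4 (needs (6, 6), free (10, 7)); after release of (0, 1) the pool is (10, 8)
(3) Precisely 44 of the possible complete orderings are safe sequences.


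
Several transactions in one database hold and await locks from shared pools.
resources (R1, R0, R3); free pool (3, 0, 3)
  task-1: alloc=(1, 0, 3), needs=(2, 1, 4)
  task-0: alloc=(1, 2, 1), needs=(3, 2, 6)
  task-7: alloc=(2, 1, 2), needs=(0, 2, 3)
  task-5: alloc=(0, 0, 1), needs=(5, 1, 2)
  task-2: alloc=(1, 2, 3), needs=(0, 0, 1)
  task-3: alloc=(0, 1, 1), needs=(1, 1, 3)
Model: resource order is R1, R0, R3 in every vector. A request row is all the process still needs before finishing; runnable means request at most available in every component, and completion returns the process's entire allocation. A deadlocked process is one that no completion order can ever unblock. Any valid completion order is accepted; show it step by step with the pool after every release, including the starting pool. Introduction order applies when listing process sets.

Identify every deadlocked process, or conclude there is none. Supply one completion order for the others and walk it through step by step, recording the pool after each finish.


No process is deadlocked.
Key observation: no deadlock: task-2 fits now, and the freed resources carry the rest through.
The rest can finish in the order task-2, task-7, task-1, task-3, task-5, task-0. Step-by-step check:
  pool = (3, 0, 3)
  task-2 needs (0, 0, 1) <= (3, 0, 3) -> finishes; pool += (1, 2, 3) = (4, 2, 6)
  task-7 needs (0, 2, 3) <= (4, 2, 6) -> finishes; pool += (2, 1, 2) = (6, 3, 8)
  task-1 needs (2, 1, 4) <= (6, 3, 8) -> finishes; pool += (1, 0, 3) = (7, 3, 11)
  task-3 needs (1, 1, 3) <= (7, 3, 11) -> finishes; pool += (0, 1, 1) = (7, 4, 12)
  task-5 needs (5, 1, 2) <= (7, 4, 12) -> finishes; pool += (0, 0, 1) = (7, 4, 13)
  task-0 needs (3, 2, 6) <= (7, 4, 13) -> finishes; pool += (1, 2, 1) = (8, 6, 14)


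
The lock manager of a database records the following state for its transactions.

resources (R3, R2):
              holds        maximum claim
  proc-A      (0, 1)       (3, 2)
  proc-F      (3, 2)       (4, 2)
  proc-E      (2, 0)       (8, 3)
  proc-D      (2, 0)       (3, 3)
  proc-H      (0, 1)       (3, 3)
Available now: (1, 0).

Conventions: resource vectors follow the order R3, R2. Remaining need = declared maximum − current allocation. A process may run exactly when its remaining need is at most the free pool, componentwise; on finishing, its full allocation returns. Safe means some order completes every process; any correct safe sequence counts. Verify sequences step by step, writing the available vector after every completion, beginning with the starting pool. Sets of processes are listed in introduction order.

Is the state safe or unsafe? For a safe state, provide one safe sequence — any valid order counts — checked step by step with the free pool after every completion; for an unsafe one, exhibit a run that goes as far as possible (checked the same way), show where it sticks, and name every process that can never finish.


The state is SAFE; one workable sequence: proc-F, proc-A, proc-D, proc-E, proc-H.
Key observation: proc-F marks the first exact bind of the order: its need (1, 0) fits the free (1, 0) with zero slack on a requested resource.
Check, step by step:
  pool = (1, 0)
  run proc-F (needs (1, 0), free (1, 0)); after release of (3, 2) the pool is (4, 2)
  run proc-A (needs (3, 1), free (4, 2)); after release of (0, 1) the pool is (4, 3)
  run proc-D (needs (1, 3), free (4, 3)); after release of (2, 0) the pool is (6, 3)
  run proc-E (needs (6, 3), free (6, 3)); after release of (2, 0) the pool is (8, 3)
  run proc-H (needs (3, 2), free (8, 3)); after release of (0, 1) the pool is (8, 4)


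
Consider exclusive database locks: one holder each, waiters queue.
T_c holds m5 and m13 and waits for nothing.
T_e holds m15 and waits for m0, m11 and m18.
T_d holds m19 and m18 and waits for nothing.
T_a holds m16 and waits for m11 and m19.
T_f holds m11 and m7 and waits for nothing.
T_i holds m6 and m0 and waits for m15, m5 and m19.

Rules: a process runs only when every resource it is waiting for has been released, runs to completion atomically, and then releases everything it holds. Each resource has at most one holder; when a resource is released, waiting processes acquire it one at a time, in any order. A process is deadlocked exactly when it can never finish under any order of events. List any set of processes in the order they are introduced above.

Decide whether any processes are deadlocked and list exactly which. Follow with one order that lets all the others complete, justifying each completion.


Deadlocked set: T_e and T_i.
Key observation: along T_e -> T_i -> T_e, each member waits on what the next one holds — a deadlock; no other process is dragged down with it.
One completion order for the rest: T_c, T_f, T_d, T_a.
Check, step by step:
  run T_c (it waits on nothing); releases m5 and m13
  run T_f (it waits on nothing); releases m11 and m7
  run T_d (it waits on nothing); releases m19 and m18
  run T_a (all its waits — m11 and m19 — are resolved); releases m16


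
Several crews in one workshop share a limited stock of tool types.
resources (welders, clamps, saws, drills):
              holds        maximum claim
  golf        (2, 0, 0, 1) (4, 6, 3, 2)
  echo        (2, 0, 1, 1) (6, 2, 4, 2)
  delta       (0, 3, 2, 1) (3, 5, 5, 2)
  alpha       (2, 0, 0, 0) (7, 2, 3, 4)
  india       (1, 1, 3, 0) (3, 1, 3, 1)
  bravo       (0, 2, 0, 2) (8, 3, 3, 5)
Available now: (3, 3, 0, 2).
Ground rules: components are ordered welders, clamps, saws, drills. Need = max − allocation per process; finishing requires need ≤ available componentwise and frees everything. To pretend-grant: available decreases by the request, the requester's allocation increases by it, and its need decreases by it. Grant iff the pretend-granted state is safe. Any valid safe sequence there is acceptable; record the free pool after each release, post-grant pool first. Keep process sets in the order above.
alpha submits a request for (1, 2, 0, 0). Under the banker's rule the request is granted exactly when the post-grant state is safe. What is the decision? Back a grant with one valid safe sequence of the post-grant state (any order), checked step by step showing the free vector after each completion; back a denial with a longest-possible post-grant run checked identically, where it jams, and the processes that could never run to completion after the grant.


DENY. Granting would leave the state unsafe.
Key observation: after india, delta the pool peaks at (3, 5, 5, 3), and each blocked process is short somewhere: golf on clamps; echo on welders; alpha on welders, drills; bravo on welders.
On the post-grant state, india, delta is a maximal run — nothing extends it. Verifying each step:
  pool = (2, 1, 0, 2)
  run india (needs (2, 0, 0, 1), free (2, 1, 0, 2)); after release of (1, 1, 3, 0) the pool is (3, 2, 3, 2)
  run delta (needs (3, 2, 3, 1), free (3, 2, 3, 2)); after release of (0, 3, 2, 1) the pool is (3, 5, 5, 3)
  golf still needs (2, 6, 3, 1) but only (3, 5, 5, 3) is free — short on clamps
  echo still needs (4, 2, 3, 1) but only (3, 5, 5, 3) is free — short on welders
  alpha still needs (4, 0, 3, 4) but only (3, 5, 5, 3) is free — short on welders and drills
  bravo still needs (8, 1, 3, 3) but only (3, 5, 5, 3) is free — short on welders
Post-grant, the permanently blocked set is golf, echo, alpha and bravo.


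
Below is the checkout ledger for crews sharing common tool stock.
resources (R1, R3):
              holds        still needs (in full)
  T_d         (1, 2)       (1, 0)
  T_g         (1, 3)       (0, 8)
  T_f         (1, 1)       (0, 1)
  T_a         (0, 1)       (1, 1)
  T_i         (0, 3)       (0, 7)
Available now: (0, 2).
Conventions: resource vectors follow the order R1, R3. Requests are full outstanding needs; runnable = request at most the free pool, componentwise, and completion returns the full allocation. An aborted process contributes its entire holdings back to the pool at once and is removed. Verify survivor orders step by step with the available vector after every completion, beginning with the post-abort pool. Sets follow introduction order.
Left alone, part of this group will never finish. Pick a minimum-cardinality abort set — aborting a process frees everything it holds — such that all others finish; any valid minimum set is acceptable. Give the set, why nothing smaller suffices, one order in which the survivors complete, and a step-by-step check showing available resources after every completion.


Abort T_i.
Key observation: T_g was stuck for good until T_i gave back (0, 3); in the order shown it finishes at step 4.
Minimality: the empty abort set fails — the state is deadlocked as it stands.
The survivors complete as T_f, T_d, T_a, T_g. Step-by-step check (starting from the post-abort pool):
  pool = (0, 5)
  run T_f (needs (0, 1), free (0, 5)); after release of (1, 1) the pool is (1, 6)
  run T_d (needs (1, 0), free (1, 6)); after release of (1, 2) the pool is (2, 8)
  run T_a (needs (1, 1), free (2, 8)); after release of (0, 1) the pool is (2, 9)
  run T_g (needs (0, 8), free (2, 9)); after release of (1, 3) the pool is (3, 12)


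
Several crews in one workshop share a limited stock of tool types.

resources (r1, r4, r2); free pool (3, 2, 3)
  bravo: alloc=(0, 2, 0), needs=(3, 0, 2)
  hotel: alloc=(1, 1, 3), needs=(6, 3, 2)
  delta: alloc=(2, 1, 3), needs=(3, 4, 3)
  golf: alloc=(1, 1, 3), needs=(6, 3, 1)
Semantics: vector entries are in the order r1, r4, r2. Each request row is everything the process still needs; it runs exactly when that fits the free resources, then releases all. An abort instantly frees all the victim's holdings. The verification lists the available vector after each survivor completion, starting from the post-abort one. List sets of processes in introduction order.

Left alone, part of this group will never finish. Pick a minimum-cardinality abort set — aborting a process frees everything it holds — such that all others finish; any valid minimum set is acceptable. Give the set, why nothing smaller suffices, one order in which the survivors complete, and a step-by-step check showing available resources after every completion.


The answer: abort hotel.
Key observation: before aborting hotel, golf was permanently blocked — no order could ever run it; afterwards it completes at step 3.
Why nothing smaller works: aborting no one leaves the state deadlocked as given.
Survivors finish in the order: bravo, delta, golf. Check, step by step (pool after the aborts first):
  pool = (4, 3, 6)
  run bravo (needs (3, 0, 2), free (4, 3, 6)); after release of (0, 2, 0) the pool is (4, 5, 6)
  run delta (needs (3, 4, 3), free (4, 5, 6)); after release of (2, 1, 3) the pool is (6, 6, 9)
  run golf (needs (6, 3, 1), free (6, 6, 9)); after release of (1, 1, 3) the pool is (7, 7, 12)


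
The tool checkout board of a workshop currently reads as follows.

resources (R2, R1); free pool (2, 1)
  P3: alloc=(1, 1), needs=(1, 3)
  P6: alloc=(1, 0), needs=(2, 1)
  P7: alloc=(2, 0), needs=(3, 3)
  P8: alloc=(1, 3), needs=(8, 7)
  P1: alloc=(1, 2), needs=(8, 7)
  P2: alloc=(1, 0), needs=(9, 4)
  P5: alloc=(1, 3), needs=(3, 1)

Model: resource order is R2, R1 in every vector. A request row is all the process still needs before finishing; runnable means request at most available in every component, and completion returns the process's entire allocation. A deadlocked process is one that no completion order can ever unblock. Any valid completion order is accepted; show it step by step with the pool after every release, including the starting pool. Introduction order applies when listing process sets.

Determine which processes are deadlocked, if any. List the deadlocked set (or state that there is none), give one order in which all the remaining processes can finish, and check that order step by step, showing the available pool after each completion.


Deadlocked: P8, P1 and P2.
Key observation: R2 is the bottleneck — with P6, P5, P7, P3 done the pool holds (7, 5), short of every remaining need.
One completion order for the rest: P6, P5, P7, P3. Step-by-step check:
  pool = (2, 1)
  run P6 (needs (2, 1), free (2, 1)); after release of (1, 0) the pool is (3, 1)
  run P5 (needs (3, 1), free (3, 1)); after release of (1, 3) the pool is (4, 4)
  run P7 (needs (3, 3), free (4, 4)); after release of (2, 0) the pool is (6, 4)
  run P3 (needs (1, 3), free (6, 4)); after release of (1, 1) the pool is (7, 5)
The blocked processes can never fit:
  blocked: P8 wants (8, 7), pool (7, 5) — not enough R2 and R1
  blocked: P1 wants (8, 7), pool (7, 5) — not enough R2 and R1
  blocked: P2 wants (9, 4), pool (7, 5) — not enough R2


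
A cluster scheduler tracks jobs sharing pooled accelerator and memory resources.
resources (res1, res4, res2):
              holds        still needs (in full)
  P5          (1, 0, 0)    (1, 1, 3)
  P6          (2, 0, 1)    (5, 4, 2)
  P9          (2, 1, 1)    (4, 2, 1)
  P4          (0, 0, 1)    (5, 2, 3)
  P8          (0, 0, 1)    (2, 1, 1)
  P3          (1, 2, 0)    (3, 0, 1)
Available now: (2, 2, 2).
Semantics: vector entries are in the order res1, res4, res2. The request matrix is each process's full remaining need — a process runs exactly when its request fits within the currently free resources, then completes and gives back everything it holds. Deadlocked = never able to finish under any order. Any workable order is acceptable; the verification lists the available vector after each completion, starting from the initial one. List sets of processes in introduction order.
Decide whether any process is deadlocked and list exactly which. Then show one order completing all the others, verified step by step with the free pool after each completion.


Nothing here is deadlocked.
Key observation: starting with P8, each completion frees enough for the next — no one is permanently blocked.
The rest can finish in the order P8, P5, P3, P9, P6, P4. Walking it through:
  pool = (2, 2, 2)
  run P8 (needs (2, 1, 1), free (2, 2, 2)); after release of (0, 0, 1) the pool is (2, 2, 3)
  run P5 (needs (1, 1, 3), free (2, 2, 3)); after release of (1, 0, 0) the pool is (3, 2, 3)
  run P3 (needs (3, 0, 1), free (3, 2, 3)); after release of (1, 2, 0) the pool is (4, 4, 3)
  run P9 (needs (4, 2, 1), free (4, 4, 3)); after release of (2, 1, 1) the pool is (6, 5, 4)
  run P6 (needs (5, 4, 2), free (6, 5, 4)); after release of (2, 0, 1) the pool is (8, 5, 5)
  run P4 (needs (5, 2, 3), free (8, 5, 5)); after release of (0, 0, 1) the pool is (8, 5, 6)


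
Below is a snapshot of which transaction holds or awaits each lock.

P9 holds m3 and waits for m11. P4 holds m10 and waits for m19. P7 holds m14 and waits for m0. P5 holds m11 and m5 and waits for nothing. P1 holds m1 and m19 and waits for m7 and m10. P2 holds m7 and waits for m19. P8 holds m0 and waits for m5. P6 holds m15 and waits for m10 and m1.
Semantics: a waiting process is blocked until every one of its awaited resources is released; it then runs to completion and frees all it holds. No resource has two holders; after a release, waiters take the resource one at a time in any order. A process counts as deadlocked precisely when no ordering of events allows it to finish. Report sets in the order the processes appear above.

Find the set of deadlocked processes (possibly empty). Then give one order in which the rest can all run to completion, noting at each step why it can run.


The deadlocked set is P4, P1, P2 and P6.
Key observation: nobody on the ring P4 -> P1 -> P4 can start until another member finishes, which never happens; P2 is caught in further circular waits and P6 waits into the deadlock from upstream.
One completion order for the rest: P5, P9, P8, P7.
Check, step by step:
  P5 waits on nothing -> runs at once and releases m11 and m5
  P9 waits on m11 — all released -> runs and releases m3
  P8 waits on m5 — all released -> runs and releases m0
  P7 waits on m0 — all released -> runs and releases m14


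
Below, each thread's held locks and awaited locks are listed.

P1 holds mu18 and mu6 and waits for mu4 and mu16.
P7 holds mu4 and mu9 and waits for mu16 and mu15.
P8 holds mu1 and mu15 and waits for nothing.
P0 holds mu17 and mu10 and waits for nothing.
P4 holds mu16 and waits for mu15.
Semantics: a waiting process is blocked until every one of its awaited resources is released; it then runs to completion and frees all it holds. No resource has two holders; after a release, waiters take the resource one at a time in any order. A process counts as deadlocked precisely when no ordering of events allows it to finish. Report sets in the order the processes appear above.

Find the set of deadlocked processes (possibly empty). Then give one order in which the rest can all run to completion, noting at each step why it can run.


Nothing here is deadlocked.
Key observation: all waits point, directly or indirectly, at processes that can finish, so nothing is permanently blocked.
A valid finishing order for the others: P0, P8, P4, P7, P1.
Check, step by step:
  P0: no waits; runs immediately, freeing mu17 and mu10
  P8: no waits; runs immediately, freeing mu1 and mu15
  run P4 (all its waits — mu15 — are resolved); releases mu16
  run P7 (all its waits — mu16 and mu15 — are resolved); releases mu4 and mu9
  run P1 (all its waits — mu4 and mu16 — are resolved); releases mu18 and mu6


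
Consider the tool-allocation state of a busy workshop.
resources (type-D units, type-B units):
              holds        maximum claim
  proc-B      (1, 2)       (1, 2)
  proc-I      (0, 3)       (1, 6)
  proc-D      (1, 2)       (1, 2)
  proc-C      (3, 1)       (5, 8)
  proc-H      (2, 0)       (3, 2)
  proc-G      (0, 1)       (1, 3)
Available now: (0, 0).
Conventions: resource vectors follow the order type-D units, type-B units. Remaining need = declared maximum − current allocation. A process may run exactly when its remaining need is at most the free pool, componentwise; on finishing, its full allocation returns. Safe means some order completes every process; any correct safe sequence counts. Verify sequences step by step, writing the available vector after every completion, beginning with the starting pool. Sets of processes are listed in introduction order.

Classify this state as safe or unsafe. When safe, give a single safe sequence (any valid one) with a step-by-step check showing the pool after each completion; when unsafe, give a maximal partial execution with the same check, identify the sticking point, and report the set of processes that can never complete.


The state is SAFE; one workable sequence: proc-B, proc-D, proc-H, proc-I, proc-G, proc-C.
Key observation: nothing binds to the last unit here — the tightest requested-resource margin is 1, first seen at proc-H ((1, 2) against (2, 4)).
Verifying each step:
  pool = (0, 0)
  proc-B: need (0, 0) fits (0, 0); releases (1, 2), pool now (1, 2)
  proc-D: need (0, 0) fits (1, 2); releases (1, 2), pool now (2, 4)
  proc-H: need (1, 2) fits (2, 4); releases (2, 0), pool now (4, 4)
  proc-I: need (1, 3) fits (4, 4); releases (0, 3), pool now (4, 7)
  proc-G: need (1, 2) fits (4, 7); releases (0, 1), pool now (4, 8)
  proc-C: need (2, 7) fits (4, 8); releases (3, 1), pool now (7, 9)


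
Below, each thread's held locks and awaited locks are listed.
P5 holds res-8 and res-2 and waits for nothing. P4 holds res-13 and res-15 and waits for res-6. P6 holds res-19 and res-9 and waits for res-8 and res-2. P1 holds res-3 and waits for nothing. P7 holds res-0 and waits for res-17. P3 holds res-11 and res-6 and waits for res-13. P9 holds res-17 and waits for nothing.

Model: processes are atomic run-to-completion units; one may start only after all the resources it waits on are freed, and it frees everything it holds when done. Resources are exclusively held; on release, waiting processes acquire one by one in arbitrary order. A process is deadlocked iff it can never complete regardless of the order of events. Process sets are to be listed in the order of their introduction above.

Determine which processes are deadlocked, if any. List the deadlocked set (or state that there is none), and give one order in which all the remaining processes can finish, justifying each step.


Deadlocked: P4 and P3.
Key observation: P4 -> P3 -> P4 is a circular wait — nothing in it can go first; no other process is dragged down with it.
A valid finishing order for the others: P9, P5, P7, P6, P1.
Step-by-step check:
  run P9 (it waits on nothing); releases res-17
  run P5 (it waits on nothing); releases res-8 and res-2
  run P7 (all its waits — res-17 — are resolved); releases res-0
  run P6 (all its waits — res-8 and res-2 — are resolved); releases res-19 and res-9
  run P1 (it waits on nothing); releases res-3


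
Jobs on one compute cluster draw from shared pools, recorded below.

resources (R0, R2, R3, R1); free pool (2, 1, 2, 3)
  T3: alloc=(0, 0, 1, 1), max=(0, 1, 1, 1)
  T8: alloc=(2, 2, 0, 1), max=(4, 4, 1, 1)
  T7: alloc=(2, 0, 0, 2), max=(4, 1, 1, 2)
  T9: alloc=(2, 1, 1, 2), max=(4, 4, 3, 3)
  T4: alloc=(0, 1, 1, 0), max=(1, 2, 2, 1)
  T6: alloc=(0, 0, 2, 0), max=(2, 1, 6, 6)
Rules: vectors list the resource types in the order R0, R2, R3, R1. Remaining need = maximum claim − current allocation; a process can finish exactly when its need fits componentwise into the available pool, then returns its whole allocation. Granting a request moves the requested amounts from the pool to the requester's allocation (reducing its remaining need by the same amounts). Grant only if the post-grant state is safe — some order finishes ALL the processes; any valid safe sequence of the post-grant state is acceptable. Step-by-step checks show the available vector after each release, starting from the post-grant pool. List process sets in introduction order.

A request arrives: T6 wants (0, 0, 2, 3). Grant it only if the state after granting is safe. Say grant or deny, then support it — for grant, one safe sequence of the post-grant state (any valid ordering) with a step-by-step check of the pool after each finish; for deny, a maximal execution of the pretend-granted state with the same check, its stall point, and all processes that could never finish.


GRANT: granting preserves safety; a valid post-grant sequence is T3, T4, T7, T8, T6, T9.
Key observation: post-grant, (2, 1, 0, 0) remains, and an order beginning with T3 completes everyone.
Check on the post-grant state, step by step:
  pool = (2, 1, 0, 0)
  T3: need (0, 1, 0, 0) fits (2, 1, 0, 0); releases (0, 0, 1, 1), pool now (2, 1, 1, 1)
  T4: need (1, 1, 1, 1) fits (2, 1, 1, 1); releases (0, 1, 1, 0), pool now (2, 2, 2, 1)
  T7: need (2, 1, 1, 0) fits (2, 2, 2, 1); releases (2, 0, 0, 2), pool now (4, 2, 2, 3)
  T8: need (2, 2, 1, 0) fits (4, 2, 2, 3); releases (2, 2, 0, 1), pool now (6, 4, 2, 4)
  T6: need (2, 1, 2, 3) fits (6, 4, 2, 4); releases (0, 0, 4, 3), pool now (6, 4, 6, 7)
  T9: need (2, 3, 2, 1) fits (6, 4, 6, 7); releases (2, 1, 1, 2), pool now (8, 5, 7, 9)


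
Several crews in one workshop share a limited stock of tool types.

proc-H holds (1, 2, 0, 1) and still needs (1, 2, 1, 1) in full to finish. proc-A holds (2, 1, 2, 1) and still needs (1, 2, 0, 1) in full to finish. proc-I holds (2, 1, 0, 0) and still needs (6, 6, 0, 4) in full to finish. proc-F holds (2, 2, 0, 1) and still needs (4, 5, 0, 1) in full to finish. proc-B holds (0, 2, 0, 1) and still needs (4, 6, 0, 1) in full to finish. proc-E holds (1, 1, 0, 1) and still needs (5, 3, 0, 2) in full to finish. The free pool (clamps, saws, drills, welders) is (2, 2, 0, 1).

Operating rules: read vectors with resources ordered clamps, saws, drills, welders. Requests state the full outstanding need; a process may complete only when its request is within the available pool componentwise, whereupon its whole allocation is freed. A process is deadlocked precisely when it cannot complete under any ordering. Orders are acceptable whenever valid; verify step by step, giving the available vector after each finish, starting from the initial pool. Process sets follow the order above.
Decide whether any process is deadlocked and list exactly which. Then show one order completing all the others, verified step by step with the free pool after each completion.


Nothing here is deadlocked.
Key observation: proc-A can run right away; the returned allocation unlocks the remaining processes in turn.
The rest can finish in the order proc-A, proc-H, proc-F, proc-I, proc-E, proc-B. Step-by-step check:
  pool = (2, 2, 0, 1)
  proc-A: need (1, 2, 0, 1) fits (2, 2, 0, 1); releases (2, 1, 2, 1), pool now (4, 3, 2, 2)
  proc-H: need (1, 2, 1, 1) fits (4, 3, 2, 2); releases (1, 2, 0, 1), pool now (5, 5, 2, 3)
  proc-F: need (4, 5, 0, 1) fits (5, 5, 2, 3); releases (2, 2, 0, 1), pool now (7, 7, 2, 4)
  proc-I: need (6, 6, 0, 4) fits (7, 7, 2, 4); releases (2, 1, 0, 0), pool now (9, 8, 2, 4)
  proc-E: need (5, 3, 0, 2) fits (9, 8, 2, 4); releases (1, 1, 0, 1), pool now (10, 9, 2, 5)
  proc-B: need (4, 6, 0, 1) fits (10, 9, 2, 5); releases (0, 2, 0, 1), pool now (10, 11, 2, 6)


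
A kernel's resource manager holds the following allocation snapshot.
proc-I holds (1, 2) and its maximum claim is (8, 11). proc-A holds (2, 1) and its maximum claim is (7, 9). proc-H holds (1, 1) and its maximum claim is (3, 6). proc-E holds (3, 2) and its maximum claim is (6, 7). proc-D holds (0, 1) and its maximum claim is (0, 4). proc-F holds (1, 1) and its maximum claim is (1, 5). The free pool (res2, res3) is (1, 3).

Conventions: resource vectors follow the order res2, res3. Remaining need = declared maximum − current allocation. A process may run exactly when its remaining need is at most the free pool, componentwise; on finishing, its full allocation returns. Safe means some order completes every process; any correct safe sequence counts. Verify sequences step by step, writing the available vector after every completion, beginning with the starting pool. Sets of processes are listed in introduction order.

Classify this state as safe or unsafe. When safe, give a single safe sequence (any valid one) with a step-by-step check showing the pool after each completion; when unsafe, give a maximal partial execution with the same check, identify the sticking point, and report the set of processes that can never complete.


The state is SAFE; one workable sequence: proc-D, proc-F, proc-H, proc-E, proc-A, proc-I.
Key observation: the order's first zero-slack moment is proc-D ((0, 3) needed, (1, 3) free — a requested resource with nothing to spare).
Step-by-step check:
  pool = (1, 3)
  proc-D needs (0, 3) <= (1, 3) -> finishes; pool += (0, 1) = (1, 4)
  proc-F needs (0, 4) <= (1, 4) -> finishes; pool += (1, 1) = (2, 5)
  proc-H needs (2, 5) <= (2, 5) -> finishes; pool += (1, 1) = (3, 6)
  proc-E needs (3, 5) <= (3, 6) -> finishes; pool += (3, 2) = (6, 8)
  proc-A needs (5, 8) <= (6, 8) -> finishes; pool += (2, 1) = (8, 9)
  proc-I needs (7, 9) <= (8, 9) -> finishes; pool += (1, 2) = (9, 11)


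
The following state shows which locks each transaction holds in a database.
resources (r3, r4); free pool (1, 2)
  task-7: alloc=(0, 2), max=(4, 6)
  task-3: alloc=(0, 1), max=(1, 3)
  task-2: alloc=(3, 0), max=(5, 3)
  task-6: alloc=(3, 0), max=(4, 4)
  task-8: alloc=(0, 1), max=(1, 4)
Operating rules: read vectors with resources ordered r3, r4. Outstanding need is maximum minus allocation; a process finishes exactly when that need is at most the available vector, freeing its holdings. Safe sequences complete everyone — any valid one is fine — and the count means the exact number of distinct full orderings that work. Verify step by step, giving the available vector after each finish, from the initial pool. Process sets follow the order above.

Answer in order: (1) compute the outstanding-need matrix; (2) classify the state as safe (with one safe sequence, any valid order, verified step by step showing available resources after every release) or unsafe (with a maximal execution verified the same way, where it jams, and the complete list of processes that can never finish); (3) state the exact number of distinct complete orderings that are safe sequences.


(1) Outstanding need per process (order r3, r4):
  task-7: (4, 4)
  task-3: (1, 2)
  task-2: (2, 3)
  task-6: (1, 4)
  task-8: (1, 3)
(2) SAFE — a valid safe sequence is task-3, task-8, task-6, task-7, task-2.
Key observation: the order's first zero-slack moment is task-3 ((1, 2) needed, (1, 2) free — a requested resource with nothing to spare).
Step-by-step check:
  pool = (1, 2)
  run task-3 (needs (1, 2), free (1, 2)); after release of (0, 1) the pool is (1, 3)
  run task-8 (needs (1, 3), free (1, 3)); after release of (0, 1) the pool is (1, 4)
  run task-6 (needs (1, 4), free (1, 4)); after release of (3, 0) the pool is (4, 4)
  run task-7 (needs (4, 4), free (4, 4)); after release of (0, 2) the pool is (4, 6)
  run task-2 (needs (2, 3), free (4, 6)); after release of (3, 0) the pool is (7, 6)
(3) Exactly 2 of the possible complete orderings are safe sequences.


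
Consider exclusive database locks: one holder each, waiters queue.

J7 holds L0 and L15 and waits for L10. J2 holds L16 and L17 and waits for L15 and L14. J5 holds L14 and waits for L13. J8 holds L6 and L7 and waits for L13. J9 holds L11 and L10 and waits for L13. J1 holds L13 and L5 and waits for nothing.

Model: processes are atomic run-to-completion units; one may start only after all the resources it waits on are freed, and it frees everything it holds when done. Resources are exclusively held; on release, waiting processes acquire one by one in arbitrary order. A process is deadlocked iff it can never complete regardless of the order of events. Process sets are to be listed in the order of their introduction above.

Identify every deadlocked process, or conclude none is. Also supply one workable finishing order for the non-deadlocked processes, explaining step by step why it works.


No process is deadlocked.
Key observation: all waits point, directly or indirectly, at processes that can finish, so nothing is permanently blocked.
The rest can finish in the order J1, J9, J5, J8, J7, J2.
Verifying each step:
  J1: no waits; runs immediately, freeing L13 and L5
  J9: everything it awaited (L13) is free; runs, freeing L11 and L10
  J5: everything it awaited (L13) is free; runs, freeing L14
  J8: everything it awaited (L13) is free; runs, freeing L6 and L7
  J7: everything it awaited (L10) is free; runs, freeing L0 and L15
  J2: everything it awaited (L15 and L14) is free; runs, freeing L16 and L17


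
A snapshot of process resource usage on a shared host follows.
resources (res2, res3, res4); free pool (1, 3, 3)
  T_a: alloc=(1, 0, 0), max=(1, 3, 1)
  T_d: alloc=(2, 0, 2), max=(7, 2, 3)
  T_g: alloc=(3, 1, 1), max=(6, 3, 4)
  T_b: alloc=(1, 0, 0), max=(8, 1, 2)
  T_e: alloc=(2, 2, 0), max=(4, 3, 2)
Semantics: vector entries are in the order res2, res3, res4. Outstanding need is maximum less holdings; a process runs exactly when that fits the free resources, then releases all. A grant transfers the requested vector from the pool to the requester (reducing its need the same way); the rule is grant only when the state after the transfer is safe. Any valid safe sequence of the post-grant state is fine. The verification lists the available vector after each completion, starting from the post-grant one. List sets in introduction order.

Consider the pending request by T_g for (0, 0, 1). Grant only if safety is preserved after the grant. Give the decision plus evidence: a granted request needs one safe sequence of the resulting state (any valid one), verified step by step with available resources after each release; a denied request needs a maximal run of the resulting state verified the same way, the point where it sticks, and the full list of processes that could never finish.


GRANT. The post-grant state is safe; one safe sequence: T_a, T_e, T_g, T_d, T_b.
Key observation: the grant leaves (1, 3, 2) free — enough for T_a, whose release restarts the cascade.
Step-by-step check of the post-grant state:
  pool = (1, 3, 2)
  T_a: need (0, 3, 1) fits (1, 3, 2); releases (1, 0, 0), pool now (2, 3, 2)
  T_e: need (2, 1, 2) fits (2, 3, 2); releases (2, 2, 0), pool now (4, 5, 2)
  T_g: need (3, 2, 2) fits (4, 5, 2); releases (3, 1, 2), pool now (7, 6, 4)
  T_d: need (5, 2, 1) fits (7, 6, 4); releases (2, 0, 2), pool now (9, 6, 6)
  T_b: need (7, 1, 2) fits (9, 6, 6); releases (1, 0, 0), pool now (10, 6, 6)


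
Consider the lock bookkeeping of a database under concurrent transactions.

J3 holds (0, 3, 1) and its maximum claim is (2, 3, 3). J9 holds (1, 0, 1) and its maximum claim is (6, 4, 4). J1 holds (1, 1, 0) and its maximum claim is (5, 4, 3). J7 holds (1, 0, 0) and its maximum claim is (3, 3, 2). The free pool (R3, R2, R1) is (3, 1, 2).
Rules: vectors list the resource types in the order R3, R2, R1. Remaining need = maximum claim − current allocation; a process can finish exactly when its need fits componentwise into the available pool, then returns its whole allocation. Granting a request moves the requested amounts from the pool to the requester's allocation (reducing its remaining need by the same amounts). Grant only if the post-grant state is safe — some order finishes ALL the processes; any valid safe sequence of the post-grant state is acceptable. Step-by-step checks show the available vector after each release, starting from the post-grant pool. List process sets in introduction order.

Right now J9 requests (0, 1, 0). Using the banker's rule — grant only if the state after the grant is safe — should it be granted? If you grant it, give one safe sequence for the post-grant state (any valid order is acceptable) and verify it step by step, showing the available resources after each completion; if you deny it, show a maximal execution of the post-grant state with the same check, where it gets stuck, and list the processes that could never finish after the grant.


GRANT — the state after the grant stays safe, e.g. via J3, J7, J1, J9.
Key observation: with (3, 0, 2) left after the transfer, J3 can run at once — the state stays safe.
Verifying the post-grant state step by step:
  pool = (3, 0, 2)
  J3 needs (2, 0, 2) <= (3, 0, 2) -> finishes; pool += (0, 3, 1) = (3, 3, 3)
  J7 needs (2, 3, 2) <= (3, 3, 3) -> finishes; pool += (1, 0, 0) = (4, 3, 3)
  J1 needs (4, 3, 3) <= (4, 3, 3) -> finishes; pool += (1, 1, 0) = (5, 4, 3)
  J9 needs (5, 3, 3) <= (5, 4, 3) -> finishes; pool += (1, 1, 1) = (6, 5, 4)


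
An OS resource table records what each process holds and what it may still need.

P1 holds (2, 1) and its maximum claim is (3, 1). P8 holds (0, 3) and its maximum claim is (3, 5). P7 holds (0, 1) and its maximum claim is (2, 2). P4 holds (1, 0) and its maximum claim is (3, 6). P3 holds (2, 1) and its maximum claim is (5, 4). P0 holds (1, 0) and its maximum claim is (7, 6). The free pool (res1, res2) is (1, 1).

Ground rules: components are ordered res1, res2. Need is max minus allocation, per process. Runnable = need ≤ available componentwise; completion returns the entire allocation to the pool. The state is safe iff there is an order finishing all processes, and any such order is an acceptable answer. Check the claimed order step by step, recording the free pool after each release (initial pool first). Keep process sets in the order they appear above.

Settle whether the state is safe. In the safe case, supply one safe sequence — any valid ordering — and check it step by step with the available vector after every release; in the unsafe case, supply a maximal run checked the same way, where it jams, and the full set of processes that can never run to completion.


SAFE — a valid safe sequence is P1, P7, P3, P8, P4, P0.
Key observation: at P1 the run first touches a limit — (1, 0) against (1, 1), exact on a resource it actually requests.
Check, step by step:
  pool = (1, 1)
  P1: need (1, 0) fits (1, 1); releases (2, 1), pool now (3, 2)
  P7: need (2, 1) fits (3, 2); releases (0, 1), pool now (3, 3)
  P3: need (3, 3) fits (3, 3); releases (2, 1), pool now (5, 4)
  P8: need (3, 2) fits (5, 4); releases (0, 3), pool now (5, 7)
  P4: need (2, 6) fits (5, 7); releases (1, 0), pool now (6, 7)
  P0: need (6, 6) fits (6, 7); releases (1, 0), pool now (7, 7)
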